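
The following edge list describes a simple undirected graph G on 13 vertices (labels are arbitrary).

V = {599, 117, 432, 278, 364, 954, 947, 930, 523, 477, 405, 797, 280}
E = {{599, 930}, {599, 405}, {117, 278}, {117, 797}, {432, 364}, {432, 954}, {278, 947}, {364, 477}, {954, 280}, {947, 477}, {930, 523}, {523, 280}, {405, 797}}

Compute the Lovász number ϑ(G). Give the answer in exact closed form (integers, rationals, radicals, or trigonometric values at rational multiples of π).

N(117) = {278, 797}, |N(117)| = 2.
deg(477) = 2; N(477) = {364, 947}.
deg(797) = 2; N(797) = {117, 405}.
N(405) = {599, 797}, |N(405)| = 2.
G on 13 vertices is 2-regular; the odd cycle C_{13}.
spec(A) ≈ [2.0, 1.7709, 1.1361, 0.2411, -0.7092, -1.497, -1.9419] (distinct, 4 d.p.).
λ_max=2, λ_min=-2*cos(pi/13); ϑ = −13·λ_min/(λ_max−λ_min) = 13*cos(pi/13)/(cos(pi/13) + 1).
≈ 6.404169 (to 6 d.p.).
α=6, χ(Ḡ)=7; ϑ=13*cos(pi/13)/(cos(pi/13) + 1) lies between (both strict).

13*cos(pi/13)/(cos(pi/13) + 1)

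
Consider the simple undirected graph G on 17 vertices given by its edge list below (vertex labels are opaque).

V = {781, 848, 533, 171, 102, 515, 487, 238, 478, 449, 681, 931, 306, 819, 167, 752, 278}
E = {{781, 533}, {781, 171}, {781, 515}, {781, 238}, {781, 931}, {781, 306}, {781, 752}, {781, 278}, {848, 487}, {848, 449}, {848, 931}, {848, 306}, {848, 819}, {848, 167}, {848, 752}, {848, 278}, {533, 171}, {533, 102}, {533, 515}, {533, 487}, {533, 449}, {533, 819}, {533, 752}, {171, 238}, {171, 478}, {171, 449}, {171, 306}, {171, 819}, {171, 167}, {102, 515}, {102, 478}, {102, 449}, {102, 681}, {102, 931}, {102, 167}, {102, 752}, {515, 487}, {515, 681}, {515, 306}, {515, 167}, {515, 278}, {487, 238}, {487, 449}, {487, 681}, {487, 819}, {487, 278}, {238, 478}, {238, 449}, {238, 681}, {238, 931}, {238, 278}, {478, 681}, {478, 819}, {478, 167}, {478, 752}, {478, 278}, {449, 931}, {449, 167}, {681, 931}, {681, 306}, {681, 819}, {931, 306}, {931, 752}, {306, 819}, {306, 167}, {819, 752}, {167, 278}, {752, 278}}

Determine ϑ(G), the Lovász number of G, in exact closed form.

N(167) = {848, 171, 102, 515, 478, 449, 306, 278}, |N(167)| = 8.
N(681) = {102, 515, 487, 238, 478, 931, 306, 819}, |N(681)| = 8.
deg(171) = 8; N(171) = {781, 533, 238, 478, 449, 306, 819, 167}.
N(781) = {533, 171, 515, 238, 931, 306, 752, 278}, |N(781)| = 8.
8-regular, N=17; SR(17,8,3,4) — a Paley graph.
The 3 distinct eigenvalues: [8.0, 1.5616, -2.5616].
With N=17: ϑ(G) = 17·(-(-sqrt(17)/2 - 1/2))/(8−(-sqrt(17)/2 - 1/2)) = sqrt(17).
ϑ(G) ≈ 4.123105626.

sqrt(17)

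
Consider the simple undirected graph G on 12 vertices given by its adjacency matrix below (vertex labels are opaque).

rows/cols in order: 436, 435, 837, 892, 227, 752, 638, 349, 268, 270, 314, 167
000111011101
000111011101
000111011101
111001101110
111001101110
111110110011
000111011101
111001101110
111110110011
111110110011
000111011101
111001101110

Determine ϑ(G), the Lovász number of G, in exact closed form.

5

Vertex 268 has 9 neighbors: 436, 435, 837, 892, 227, 638, 349, 314, 167.
deg(436) = 7; N(436) = {892, 227, 752, 349, 268, 270, 167}.
Vertex 837 has 7 neighbors: 892, 227, 752, 349, 268, 270, 167.
N(752) = {436, 435, 837, 892, 227, 638, 349, 314, 167}, |N(752)| = 9.
K_{5,4,3} (perfect); ϑ(G) = α(G) = max{5,4,3} = 5.
Numerically 5.000000000.
α=5, χ(Ḡ)=5; ϑ=5 lies between (collapsed).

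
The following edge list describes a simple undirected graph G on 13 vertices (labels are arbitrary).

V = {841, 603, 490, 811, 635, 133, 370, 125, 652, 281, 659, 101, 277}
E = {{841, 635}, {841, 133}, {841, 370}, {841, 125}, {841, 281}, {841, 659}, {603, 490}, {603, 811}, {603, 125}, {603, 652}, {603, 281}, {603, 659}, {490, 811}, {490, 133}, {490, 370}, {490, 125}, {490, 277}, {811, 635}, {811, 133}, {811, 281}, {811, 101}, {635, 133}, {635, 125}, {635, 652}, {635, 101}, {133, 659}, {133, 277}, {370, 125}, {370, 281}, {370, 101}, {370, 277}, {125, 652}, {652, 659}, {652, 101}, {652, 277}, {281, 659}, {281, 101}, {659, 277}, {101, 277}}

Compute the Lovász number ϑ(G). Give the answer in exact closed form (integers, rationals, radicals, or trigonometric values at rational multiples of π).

sqrt(13)

N(841) = {635, 133, 370, 125, 281, 659}, |N(841)| = 6.
N(281) = {841, 603, 811, 370, 659, 101}, |N(281)| = 6.
Vertex 659 has 6 neighbors: 841, 603, 133, 652, 281, 277.
Vertex 603 has 6 neighbors: 490, 811, 125, 652, 281, 659.
13-vertex 6-regular graph: Paley(13): SR with (k,λ,μ)=(6,2,3).
spec(A) ≈ [6.0, 1.302776, -2.302776] (distinct, 6 d.p.).
Lovász (edge-transitive): ϑ = −13·(-sqrt(13)/2 - 1/2)/((6)−(-sqrt(13)/2 - 1/2)) = sqrt(13).
ϑ(G) ≈ 3.6055513.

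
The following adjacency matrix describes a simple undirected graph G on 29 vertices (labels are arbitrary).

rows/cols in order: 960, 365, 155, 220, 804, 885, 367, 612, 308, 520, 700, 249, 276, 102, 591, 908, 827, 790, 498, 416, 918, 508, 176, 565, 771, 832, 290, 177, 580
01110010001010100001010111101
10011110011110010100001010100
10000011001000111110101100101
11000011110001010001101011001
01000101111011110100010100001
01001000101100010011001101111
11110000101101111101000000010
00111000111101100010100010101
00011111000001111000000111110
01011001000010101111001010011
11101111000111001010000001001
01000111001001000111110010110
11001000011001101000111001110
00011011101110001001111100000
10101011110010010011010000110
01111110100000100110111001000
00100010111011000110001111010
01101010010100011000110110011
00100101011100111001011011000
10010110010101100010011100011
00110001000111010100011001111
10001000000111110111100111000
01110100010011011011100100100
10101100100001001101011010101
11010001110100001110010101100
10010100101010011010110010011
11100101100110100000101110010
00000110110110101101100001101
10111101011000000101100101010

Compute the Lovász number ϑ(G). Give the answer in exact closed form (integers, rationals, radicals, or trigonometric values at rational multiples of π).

sqrt(29)

N(827) = {155, 367, 308, 520, 700, 276, 102, 790, 498, 176, 565, 771, 832, 177}, |N(827)| = 14.
deg(220) = 14; N(220) = {960, 365, 367, 612, 308, 520, 102, 908, 416, 918, 176, 771, 832, 580}.
deg(790) = 14; N(790) = {365, 155, 804, 367, 520, 249, 908, 827, 918, 508, 565, 771, 177, 580}.
deg(565) = 14; N(565) = {960, 155, 804, 885, 308, 102, 827, 790, 416, 508, 176, 771, 290, 580}.
Regular of degree 14 on 29 vertices: Paley(29): SR with (k,λ,μ)=(14,6,7).
The 3 distinct eigenvalues: [14.0, 2.1926, -3.1926].
With N=29: ϑ(G) = 29·(-(-sqrt(29)/2 - 1/2))/(14−(-sqrt(29)/2 - 1/2)) = sqrt(29).
Numerically 5.3851648.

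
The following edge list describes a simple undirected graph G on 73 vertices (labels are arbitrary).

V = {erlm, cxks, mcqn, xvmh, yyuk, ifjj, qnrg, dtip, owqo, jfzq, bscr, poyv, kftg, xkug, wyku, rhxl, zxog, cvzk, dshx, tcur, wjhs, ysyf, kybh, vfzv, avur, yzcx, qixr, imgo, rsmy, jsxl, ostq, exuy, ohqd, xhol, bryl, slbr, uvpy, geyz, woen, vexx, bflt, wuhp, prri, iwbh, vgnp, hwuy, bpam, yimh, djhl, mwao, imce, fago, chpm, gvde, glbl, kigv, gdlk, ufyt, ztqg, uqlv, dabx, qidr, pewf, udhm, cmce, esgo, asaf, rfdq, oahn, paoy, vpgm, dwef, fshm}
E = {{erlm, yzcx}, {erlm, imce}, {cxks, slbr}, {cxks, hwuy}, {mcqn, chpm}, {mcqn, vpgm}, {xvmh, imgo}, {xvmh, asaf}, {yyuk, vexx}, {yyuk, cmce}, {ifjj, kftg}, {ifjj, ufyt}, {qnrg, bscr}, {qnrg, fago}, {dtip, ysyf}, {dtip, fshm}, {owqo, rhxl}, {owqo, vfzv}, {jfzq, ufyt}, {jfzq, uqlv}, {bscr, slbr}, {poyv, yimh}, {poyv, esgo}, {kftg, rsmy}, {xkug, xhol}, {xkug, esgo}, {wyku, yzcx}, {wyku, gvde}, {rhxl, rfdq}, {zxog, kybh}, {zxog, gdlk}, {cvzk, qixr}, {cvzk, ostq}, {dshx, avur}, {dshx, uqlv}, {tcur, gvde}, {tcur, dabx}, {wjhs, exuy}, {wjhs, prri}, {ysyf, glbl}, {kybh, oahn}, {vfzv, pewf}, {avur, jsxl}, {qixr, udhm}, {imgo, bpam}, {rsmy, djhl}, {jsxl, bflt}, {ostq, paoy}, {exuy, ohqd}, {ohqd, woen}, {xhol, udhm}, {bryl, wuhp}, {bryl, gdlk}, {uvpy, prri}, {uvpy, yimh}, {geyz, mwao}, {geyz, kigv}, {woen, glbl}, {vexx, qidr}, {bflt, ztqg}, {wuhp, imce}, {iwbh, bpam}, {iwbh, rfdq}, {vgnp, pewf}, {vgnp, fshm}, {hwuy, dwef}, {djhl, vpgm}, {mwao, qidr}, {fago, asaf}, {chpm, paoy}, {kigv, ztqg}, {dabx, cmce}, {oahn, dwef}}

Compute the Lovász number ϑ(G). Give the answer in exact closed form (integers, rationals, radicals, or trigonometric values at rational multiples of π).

73*cos(pi/73)/(cos(pi/73) + 1)

N(wyku) = {yzcx, gvde}, |N(wyku)| = 2.
Vertex cmce has 2 neighbors: yyuk, dabx.
Vertex imgo has 2 neighbors: xvmh, bpam.
N(woen) = {ohqd, glbl}, |N(woen)| = 2.
Regular of degree 2 on 73 vertices: connected 2-regular on 73 ⇒ C_{73}.
spec(A) ≈ [2.0, 1.9926, 1.97044, 1.9337, 1.88263, 1.81764, 1.73918, 1.64785, 1.54431, 1.42935, 1.3038, 1.1686, 1.02474, 0.8733, 0.7154, 0.55219, 0.3849, 0.21476, 0.04303, -0.12902, -0.30011, -0.46898, -0.63438, -0.79509, -0.9499, -1.09769, -1.23734, -1.36784, -1.48821, -1.59756, -1.69508, -1.78006, -1.85185, -1.90993, -1.95388, -1.98335, -1.99815] (distinct, 5 d.p.).
λ_max=2, λ_min=-2*cos(pi/73); ϑ = −73·λ_min/(λ_max−λ_min) = 73*cos(pi/73)/(cos(pi/73) + 1).
≈ 36.483094774 (to 9 d.p.).
36 ≤ 73*cos(pi/73)/(cos(pi/73) + 1) ≤ 37: both strict.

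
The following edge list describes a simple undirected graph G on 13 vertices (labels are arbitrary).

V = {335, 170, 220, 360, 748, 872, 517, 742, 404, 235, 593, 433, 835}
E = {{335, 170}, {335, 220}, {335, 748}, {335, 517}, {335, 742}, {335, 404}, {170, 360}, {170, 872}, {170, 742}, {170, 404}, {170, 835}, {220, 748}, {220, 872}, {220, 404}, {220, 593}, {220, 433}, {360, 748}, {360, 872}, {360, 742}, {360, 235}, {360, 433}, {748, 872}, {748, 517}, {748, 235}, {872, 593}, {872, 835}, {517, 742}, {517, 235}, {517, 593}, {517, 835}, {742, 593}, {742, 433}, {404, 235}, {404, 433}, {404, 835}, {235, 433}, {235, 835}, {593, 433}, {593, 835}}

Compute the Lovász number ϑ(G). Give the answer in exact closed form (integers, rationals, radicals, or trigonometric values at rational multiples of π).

Vertex 835 has 6 neighbors: 170, 872, 517, 404, 235, 593.
N(335) = {170, 220, 748, 517, 742, 404}, |N(335)| = 6.
Vertex 517 has 6 neighbors: 335, 748, 742, 235, 593, 835.
deg(748) = 6; N(748) = {335, 220, 360, 872, 517, 235}.
Every vertex has degree 6 (N=13); strongly regular (13,6,2,3).
Distinct eigenvalues (to 3 d.p.): [6.0, 1.303, -2.303].
ϑ = −N·λ_min/(λ_max−λ_min) = −13·(-sqrt(13)/2 - 1/2)/(6−(-sqrt(13)/2 - 1/2)) = sqrt(13).
≈ 3.6055513 (to 7 d.p.).

sqrt(13)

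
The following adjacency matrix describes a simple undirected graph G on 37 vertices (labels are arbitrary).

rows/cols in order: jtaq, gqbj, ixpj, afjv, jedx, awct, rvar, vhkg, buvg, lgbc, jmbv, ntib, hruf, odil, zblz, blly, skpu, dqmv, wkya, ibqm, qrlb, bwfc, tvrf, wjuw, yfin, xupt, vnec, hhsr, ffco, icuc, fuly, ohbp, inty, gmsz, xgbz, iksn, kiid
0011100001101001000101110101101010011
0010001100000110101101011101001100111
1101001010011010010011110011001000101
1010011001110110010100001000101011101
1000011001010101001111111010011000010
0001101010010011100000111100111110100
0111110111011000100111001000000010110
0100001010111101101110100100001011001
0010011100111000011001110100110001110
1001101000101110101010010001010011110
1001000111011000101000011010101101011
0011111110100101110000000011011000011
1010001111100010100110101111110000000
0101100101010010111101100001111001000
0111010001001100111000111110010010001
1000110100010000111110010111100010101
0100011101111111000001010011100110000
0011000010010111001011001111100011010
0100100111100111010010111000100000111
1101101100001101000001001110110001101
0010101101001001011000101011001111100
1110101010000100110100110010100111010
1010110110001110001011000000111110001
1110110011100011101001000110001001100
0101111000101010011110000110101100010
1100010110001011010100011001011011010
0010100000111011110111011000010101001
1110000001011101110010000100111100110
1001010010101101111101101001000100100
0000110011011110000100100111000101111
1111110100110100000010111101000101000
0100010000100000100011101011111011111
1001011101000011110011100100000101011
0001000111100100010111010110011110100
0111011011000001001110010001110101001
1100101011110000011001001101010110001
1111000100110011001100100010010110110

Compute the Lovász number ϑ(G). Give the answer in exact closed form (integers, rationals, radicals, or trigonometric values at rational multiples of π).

sqrt(37)

Vertex kiid has 18 neighbors: jtaq, gqbj, ixpj, afjv, vhkg, jmbv, ntib, zblz, blly, wkya, ibqm, tvrf, vnec, icuc, ohbp, inty, xgbz, iksn.
Vertex dqmv has 18 neighbors: ixpj, afjv, buvg, ntib, odil, zblz, blly, wkya, qrlb, bwfc, yfin, xupt, vnec, hhsr, ffco, inty, gmsz, iksn.
Vertex fuly has 18 neighbors: jtaq, gqbj, ixpj, afjv, jedx, awct, vhkg, jmbv, ntib, odil, qrlb, tvrf, wjuw, yfin, xupt, hhsr, ohbp, gmsz.
N(gmsz) = {afjv, vhkg, buvg, lgbc, jmbv, odil, dqmv, ibqm, qrlb, bwfc, wjuw, xupt, vnec, icuc, fuly, ohbp, inty, xgbz}, |N(gmsz)| = 18.
Regular of degree 18 on 37 vertices: Paley(37): SR with (k,λ,μ)=(18,8,9).
Distinct eigenvalues (to 6 d.p.): [18.0, 2.541381, -3.541381].
λ_max=18, λ_min=-sqrt(37)/2 - 1/2; ϑ = −37·λ_min/(λ_max−λ_min) = sqrt(37).
ϑ(G) ≈ 6.08276253.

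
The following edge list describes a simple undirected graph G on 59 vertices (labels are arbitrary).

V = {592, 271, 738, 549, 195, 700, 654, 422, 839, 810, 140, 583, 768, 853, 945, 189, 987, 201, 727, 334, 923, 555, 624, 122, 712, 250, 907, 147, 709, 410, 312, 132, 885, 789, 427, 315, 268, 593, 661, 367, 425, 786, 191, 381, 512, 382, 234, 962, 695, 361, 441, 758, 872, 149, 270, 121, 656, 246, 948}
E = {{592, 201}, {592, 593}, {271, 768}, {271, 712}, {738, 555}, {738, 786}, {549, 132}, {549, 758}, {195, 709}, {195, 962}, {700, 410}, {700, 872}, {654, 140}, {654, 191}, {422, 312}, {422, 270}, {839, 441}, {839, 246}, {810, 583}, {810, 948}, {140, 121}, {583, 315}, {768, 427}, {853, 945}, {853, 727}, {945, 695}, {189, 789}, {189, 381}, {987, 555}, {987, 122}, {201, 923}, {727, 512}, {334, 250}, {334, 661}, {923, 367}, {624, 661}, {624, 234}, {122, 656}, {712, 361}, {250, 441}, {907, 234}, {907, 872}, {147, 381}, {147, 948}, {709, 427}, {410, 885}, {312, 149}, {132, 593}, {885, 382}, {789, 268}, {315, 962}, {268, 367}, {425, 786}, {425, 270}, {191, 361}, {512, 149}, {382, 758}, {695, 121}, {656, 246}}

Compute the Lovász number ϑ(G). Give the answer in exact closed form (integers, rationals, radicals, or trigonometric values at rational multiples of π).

N(727) = {853, 512}, |N(727)| = 2.
deg(839) = 2; N(839) = {441, 246}.
deg(700) = 2; N(700) = {410, 872}.
N(709) = {195, 427}, |N(709)| = 2.
Regular of degree 2 on 59 vertices: a single 59-cycle (edge-transitive).
The 30 distinct eigenvalues: [2.0, 1.9887, 1.9548, 1.8988, 1.8213, 1.7231, 1.6054, 1.4695, 1.317, 1.1496, 0.9691, 0.7776, 0.5774, 0.3706, 0.1596, -0.0532, -0.2655, -0.4747, -0.6785, -0.8746, -1.0608, -1.235, -1.3953, -1.5397, -1.6666, -1.7747, -1.8627, -1.9295, -1.9745, -1.9972].
ϑ = −N·λ_min/(λ_max−λ_min) = −59·(-2*cos(pi/59))/(2−(-2*cos(pi/59))) = 59*cos(pi/59)/(cos(pi/59) + 1).
= 29.479080… (decimal).
α=29, χ(Ḡ)=30; ϑ=59*cos(pi/59)/(cos(pi/59) + 1) lies between (both strict).

59*cos(pi/59)/(cos(pi/59) + 1)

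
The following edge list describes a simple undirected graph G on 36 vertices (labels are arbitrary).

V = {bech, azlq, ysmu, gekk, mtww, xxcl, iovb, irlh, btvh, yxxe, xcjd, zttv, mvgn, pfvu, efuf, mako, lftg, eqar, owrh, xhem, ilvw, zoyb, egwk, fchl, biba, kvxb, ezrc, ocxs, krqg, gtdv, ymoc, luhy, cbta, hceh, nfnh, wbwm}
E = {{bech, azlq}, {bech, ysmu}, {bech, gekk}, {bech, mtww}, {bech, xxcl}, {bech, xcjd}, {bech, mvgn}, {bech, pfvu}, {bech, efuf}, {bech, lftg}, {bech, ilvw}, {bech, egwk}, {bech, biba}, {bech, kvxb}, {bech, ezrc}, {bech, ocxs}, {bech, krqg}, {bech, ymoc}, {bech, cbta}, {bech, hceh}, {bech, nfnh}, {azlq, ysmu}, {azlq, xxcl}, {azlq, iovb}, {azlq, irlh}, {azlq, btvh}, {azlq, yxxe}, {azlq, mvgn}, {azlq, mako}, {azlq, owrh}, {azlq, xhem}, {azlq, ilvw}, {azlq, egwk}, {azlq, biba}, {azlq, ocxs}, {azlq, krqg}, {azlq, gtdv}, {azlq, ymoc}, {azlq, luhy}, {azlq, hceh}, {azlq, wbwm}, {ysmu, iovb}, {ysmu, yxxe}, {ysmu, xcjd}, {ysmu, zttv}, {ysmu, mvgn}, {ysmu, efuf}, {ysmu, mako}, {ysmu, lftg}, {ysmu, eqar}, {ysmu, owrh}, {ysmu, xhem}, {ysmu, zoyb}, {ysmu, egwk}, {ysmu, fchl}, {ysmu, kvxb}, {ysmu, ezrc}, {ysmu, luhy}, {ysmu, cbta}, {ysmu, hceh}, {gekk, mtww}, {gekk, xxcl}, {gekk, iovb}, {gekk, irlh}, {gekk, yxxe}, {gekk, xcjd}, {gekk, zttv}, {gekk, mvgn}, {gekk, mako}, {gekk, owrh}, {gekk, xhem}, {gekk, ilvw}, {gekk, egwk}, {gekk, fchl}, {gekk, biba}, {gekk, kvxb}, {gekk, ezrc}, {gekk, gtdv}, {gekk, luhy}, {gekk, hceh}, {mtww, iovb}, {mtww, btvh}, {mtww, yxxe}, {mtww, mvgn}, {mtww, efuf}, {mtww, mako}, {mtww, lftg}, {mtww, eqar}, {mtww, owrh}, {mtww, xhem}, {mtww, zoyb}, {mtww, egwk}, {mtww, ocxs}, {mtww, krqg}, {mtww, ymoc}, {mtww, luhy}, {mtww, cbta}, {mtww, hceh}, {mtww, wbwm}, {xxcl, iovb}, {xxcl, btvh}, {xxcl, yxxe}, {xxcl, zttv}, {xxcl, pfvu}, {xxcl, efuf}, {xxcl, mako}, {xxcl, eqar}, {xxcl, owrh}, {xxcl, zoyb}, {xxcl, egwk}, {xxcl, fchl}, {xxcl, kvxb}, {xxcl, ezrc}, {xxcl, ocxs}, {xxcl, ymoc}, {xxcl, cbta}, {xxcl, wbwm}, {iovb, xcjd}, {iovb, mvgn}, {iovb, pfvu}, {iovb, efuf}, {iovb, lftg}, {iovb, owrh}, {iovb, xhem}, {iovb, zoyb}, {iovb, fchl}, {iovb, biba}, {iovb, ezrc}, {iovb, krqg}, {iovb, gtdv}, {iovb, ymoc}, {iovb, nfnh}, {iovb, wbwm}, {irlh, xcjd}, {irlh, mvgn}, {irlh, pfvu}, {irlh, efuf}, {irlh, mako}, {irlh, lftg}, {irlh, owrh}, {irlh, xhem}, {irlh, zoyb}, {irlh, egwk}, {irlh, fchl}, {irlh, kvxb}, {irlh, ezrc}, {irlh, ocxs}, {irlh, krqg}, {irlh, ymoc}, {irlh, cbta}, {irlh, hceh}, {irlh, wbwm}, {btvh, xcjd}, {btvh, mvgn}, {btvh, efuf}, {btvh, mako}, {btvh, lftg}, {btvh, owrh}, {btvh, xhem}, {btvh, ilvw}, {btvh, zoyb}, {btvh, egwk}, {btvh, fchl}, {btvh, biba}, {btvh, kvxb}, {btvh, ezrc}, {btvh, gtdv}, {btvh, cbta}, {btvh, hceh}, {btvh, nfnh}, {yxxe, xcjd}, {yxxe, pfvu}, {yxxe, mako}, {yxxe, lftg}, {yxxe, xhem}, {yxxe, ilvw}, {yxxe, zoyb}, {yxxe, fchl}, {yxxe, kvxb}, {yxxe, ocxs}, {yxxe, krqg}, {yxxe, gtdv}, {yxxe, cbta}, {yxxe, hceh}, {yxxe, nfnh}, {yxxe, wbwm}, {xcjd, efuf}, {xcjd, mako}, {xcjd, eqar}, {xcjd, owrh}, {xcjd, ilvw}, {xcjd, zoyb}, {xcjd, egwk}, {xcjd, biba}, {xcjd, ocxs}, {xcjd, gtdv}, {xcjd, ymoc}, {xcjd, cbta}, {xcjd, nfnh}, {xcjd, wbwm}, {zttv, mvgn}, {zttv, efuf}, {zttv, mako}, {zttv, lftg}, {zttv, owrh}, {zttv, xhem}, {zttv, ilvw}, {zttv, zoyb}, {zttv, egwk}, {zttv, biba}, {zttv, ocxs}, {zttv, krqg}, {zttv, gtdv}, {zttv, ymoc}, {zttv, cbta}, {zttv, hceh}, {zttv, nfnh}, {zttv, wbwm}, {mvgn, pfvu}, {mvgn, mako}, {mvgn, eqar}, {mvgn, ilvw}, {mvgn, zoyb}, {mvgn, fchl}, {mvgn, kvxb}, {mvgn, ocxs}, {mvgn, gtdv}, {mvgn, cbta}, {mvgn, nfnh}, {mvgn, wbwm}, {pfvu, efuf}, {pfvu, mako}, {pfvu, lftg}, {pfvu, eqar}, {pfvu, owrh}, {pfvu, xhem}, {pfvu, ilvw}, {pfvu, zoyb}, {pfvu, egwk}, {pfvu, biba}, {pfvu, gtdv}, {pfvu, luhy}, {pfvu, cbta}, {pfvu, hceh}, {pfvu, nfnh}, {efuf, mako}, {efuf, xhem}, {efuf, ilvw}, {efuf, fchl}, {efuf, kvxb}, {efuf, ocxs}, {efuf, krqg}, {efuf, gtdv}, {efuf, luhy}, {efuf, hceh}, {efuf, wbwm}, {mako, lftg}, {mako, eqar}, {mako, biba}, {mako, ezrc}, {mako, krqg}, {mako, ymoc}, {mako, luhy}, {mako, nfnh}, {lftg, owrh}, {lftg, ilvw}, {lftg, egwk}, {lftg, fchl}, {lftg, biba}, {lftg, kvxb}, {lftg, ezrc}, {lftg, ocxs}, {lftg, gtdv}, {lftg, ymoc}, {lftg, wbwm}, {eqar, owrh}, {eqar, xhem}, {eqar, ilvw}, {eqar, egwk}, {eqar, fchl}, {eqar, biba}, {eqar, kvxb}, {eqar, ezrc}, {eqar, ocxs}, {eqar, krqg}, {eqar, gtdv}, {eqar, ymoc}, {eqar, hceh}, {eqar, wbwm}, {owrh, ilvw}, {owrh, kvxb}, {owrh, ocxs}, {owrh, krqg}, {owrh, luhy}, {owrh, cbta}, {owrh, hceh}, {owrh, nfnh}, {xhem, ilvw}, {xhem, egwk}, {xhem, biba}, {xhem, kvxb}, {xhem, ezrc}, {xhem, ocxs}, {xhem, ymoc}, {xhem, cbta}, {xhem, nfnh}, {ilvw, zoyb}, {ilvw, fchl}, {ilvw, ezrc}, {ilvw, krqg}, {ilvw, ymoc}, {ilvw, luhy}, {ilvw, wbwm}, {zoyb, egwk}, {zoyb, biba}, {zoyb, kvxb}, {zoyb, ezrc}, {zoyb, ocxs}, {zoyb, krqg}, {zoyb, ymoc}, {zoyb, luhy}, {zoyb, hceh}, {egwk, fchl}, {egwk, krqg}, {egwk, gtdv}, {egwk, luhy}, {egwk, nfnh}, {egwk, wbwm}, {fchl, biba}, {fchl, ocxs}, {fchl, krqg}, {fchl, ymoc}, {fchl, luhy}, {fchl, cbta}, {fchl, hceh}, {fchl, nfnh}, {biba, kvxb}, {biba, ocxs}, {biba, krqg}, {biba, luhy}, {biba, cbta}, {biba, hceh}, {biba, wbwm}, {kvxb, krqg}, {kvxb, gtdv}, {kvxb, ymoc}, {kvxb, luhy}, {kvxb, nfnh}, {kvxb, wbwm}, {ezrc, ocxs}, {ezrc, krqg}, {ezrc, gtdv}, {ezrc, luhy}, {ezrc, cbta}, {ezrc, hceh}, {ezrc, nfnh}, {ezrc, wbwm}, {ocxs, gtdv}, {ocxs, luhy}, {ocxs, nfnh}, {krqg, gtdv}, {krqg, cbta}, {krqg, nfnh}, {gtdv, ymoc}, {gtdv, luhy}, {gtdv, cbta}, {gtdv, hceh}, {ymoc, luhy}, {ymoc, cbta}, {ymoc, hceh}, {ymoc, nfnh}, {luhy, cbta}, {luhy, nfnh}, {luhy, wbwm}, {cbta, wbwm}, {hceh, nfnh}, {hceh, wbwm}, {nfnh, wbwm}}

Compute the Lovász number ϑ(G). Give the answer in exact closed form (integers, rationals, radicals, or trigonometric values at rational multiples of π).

deg(gekk) = 21; N(gekk) = {bech, mtww, xxcl, iovb, irlh, yxxe, xcjd, zttv, mvgn, mako, owrh, xhem, ilvw, egwk, fchl, biba, kvxb, ezrc, gtdv, luhy, hceh}.
Vertex azlq has 21 neighbors: bech, ysmu, xxcl, iovb, irlh, btvh, yxxe, mvgn, mako, owrh, xhem, ilvw, egwk, biba, ocxs, krqg, gtdv, ymoc, luhy, hceh, wbwm.
deg(xhem) = 21; N(xhem) = {azlq, ysmu, gekk, mtww, iovb, irlh, btvh, yxxe, zttv, pfvu, efuf, eqar, ilvw, egwk, biba, kvxb, ezrc, ocxs, ymoc, cbta, nfnh}.
Vertex fchl has 21 neighbors: ysmu, gekk, xxcl, iovb, irlh, btvh, yxxe, mvgn, efuf, lftg, eqar, ilvw, egwk, biba, ocxs, krqg, ymoc, luhy, cbta, hceh, nfnh.
G on 36 vertices is 21-regular; this is K(9,2), the Kneser graph.
A has 3 distinct eigenvalues ≈ [21.0, 1.0, -6.0].
ϑ = −N·λ_min/(λ_max−λ_min) = −36·(-6)/(21−(-6)) = 8.
= 8.0000000… (decimal).

8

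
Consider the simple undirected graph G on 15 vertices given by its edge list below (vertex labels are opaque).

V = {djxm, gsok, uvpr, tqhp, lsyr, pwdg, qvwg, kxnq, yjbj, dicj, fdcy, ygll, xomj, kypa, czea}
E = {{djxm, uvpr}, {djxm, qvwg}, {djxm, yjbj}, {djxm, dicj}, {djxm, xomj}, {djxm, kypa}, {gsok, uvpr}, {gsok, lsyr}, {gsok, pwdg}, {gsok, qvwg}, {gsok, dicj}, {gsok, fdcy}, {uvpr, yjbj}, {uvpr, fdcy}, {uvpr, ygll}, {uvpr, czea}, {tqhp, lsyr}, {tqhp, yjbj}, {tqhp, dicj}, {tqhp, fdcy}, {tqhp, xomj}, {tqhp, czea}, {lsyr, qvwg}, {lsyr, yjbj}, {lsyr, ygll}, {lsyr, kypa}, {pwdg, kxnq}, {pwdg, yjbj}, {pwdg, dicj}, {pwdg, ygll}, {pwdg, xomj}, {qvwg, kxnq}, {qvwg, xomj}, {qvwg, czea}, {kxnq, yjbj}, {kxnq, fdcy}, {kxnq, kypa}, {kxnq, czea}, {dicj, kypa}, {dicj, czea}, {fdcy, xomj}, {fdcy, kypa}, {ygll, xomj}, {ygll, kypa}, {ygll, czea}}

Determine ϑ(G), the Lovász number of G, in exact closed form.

deg(uvpr) = 6; N(uvpr) = {djxm, gsok, yjbj, fdcy, ygll, czea}.
N(fdcy) = {gsok, uvpr, tqhp, kxnq, xomj, kypa}, |N(fdcy)| = 6.
Vertex lsyr has 6 neighbors: gsok, tqhp, qvwg, yjbj, ygll, kypa.
N(gsok) = {uvpr, lsyr, pwdg, qvwg, dicj, fdcy}, |N(gsok)| = 6.
Every vertex has degree 6 (N=15); Kneser K(6,2) on C(6,2)=15 vertices.
spec(A) ≈ [6.0, 1.0, -3.0] (distinct, 5 d.p.).
−15·(-3) / ((6)−(-3)) = 5 = ϑ(G).
Numerically 5.0000.

5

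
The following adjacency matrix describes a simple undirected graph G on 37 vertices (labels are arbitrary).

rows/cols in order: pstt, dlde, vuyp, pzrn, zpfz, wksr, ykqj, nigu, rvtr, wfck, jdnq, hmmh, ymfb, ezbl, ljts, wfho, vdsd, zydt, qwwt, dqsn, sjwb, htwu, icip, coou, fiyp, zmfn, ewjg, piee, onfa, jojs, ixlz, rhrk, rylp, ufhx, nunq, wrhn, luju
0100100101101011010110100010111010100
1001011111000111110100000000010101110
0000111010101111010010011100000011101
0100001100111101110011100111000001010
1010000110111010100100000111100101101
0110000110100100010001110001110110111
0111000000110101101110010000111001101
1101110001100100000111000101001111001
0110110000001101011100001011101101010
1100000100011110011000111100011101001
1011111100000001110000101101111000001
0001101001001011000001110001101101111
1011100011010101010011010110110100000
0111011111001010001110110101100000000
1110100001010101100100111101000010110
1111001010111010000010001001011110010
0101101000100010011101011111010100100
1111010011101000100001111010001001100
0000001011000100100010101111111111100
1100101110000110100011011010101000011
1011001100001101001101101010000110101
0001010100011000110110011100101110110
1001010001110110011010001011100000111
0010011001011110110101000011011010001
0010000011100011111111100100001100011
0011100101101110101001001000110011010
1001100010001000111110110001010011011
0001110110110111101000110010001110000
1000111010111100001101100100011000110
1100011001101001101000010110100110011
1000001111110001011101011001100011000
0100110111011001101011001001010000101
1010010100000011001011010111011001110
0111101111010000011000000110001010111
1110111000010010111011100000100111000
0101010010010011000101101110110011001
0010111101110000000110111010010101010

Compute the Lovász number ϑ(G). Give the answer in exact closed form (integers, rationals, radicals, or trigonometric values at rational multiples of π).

deg(ymfb) = 18; N(ymfb) = {pstt, vuyp, pzrn, zpfz, rvtr, wfck, hmmh, ezbl, wfho, zydt, sjwb, htwu, coou, zmfn, ewjg, onfa, jojs, rhrk}.
deg(pzrn) = 18; N(pzrn) = {dlde, ykqj, nigu, jdnq, hmmh, ymfb, ezbl, wfho, vdsd, zydt, sjwb, htwu, icip, zmfn, ewjg, piee, ufhx, wrhn}.
deg(jdnq) = 18; N(jdnq) = {pstt, vuyp, pzrn, zpfz, wksr, ykqj, nigu, wfho, vdsd, zydt, icip, fiyp, zmfn, piee, onfa, jojs, ixlz, luju}.
deg(dqsn) = 18; N(dqsn) = {pstt, dlde, zpfz, ykqj, nigu, rvtr, ezbl, ljts, vdsd, sjwb, htwu, coou, fiyp, ewjg, onfa, ixlz, wrhn, luju}.
37-vertex 18-regular graph: Paley(37): SR with (k,λ,μ)=(18,8,9).
Distinct eigenvalues (to 4 d.p.): [18.0, 2.5414, -3.5414].
Lovász: ϑ = −37(-sqrt(37)/2 - 1/2)/(18+-(-sqrt(37)/2 - 1/2)) = sqrt(37).
ϑ(G) ≈ 6.08276.

sqrt(37)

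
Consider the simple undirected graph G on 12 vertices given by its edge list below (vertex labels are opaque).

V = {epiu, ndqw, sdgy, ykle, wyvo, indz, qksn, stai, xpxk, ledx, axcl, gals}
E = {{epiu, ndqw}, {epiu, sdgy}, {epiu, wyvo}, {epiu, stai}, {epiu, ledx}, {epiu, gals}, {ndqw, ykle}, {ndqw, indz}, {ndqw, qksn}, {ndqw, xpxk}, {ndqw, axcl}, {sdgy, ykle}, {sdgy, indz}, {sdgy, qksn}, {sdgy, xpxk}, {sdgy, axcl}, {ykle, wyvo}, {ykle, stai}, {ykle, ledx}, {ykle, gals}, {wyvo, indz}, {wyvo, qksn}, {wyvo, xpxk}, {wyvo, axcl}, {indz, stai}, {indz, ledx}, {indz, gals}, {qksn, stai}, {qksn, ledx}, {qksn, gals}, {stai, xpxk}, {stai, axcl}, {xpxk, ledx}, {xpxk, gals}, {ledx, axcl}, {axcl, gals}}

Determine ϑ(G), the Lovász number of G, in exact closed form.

6

deg(ykle) = 6; N(ykle) = {ndqw, sdgy, wyvo, stai, ledx, gals}.
deg(indz) = 6; N(indz) = {ndqw, sdgy, wyvo, stai, ledx, gals}.
deg(ledx) = 6; N(ledx) = {epiu, ykle, indz, qksn, xpxk, axcl}.
Vertex gals has 6 neighbors: epiu, ykle, indz, qksn, xpxk, axcl.
Complete 2-partite, parts [6, 6]: perfect, ϑ = α = 6.
Numerically 6.000000.
α=6, χ(Ḡ)=6; ϑ=6 lies between (collapsed).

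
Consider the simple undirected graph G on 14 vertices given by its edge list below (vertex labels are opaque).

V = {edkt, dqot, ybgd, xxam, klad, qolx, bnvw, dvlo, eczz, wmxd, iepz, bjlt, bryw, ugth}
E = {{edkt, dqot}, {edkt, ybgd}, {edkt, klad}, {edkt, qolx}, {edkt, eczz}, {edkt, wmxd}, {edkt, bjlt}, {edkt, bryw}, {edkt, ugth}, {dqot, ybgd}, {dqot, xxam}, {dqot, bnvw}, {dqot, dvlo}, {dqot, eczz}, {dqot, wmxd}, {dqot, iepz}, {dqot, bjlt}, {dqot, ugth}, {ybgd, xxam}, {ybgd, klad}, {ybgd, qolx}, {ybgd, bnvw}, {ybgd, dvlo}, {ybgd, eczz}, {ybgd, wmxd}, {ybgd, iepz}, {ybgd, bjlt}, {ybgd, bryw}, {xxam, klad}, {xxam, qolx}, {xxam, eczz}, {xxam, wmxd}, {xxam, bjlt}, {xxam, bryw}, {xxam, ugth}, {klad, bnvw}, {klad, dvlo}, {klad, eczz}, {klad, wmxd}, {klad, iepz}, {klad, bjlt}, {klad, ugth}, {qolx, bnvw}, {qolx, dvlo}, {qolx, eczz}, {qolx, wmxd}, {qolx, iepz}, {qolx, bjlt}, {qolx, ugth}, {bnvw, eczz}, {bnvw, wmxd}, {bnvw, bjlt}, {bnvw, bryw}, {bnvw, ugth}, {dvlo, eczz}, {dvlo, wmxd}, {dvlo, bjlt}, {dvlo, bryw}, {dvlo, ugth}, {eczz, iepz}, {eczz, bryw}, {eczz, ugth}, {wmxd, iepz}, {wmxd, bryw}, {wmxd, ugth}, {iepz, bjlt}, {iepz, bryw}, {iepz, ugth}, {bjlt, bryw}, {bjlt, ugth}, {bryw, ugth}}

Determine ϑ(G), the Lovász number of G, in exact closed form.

5

Vertex dqot has 10 neighbors: edkt, ybgd, xxam, bnvw, dvlo, eczz, wmxd, iepz, bjlt, ugth.
N(bnvw) = {dqot, ybgd, klad, qolx, eczz, wmxd, bjlt, bryw, ugth}, |N(bnvw)| = 9.
N(ugth) = {edkt, dqot, xxam, klad, qolx, bnvw, dvlo, eczz, wmxd, iepz, bjlt, bryw}, |N(ugth)| = 12.
deg(ybgd) = 12; N(ybgd) = {edkt, dqot, xxam, klad, qolx, bnvw, dvlo, eczz, wmxd, iepz, bjlt, bryw}.
Complete 4-partite, parts [5, 4, 3, 2]: perfect, ϑ = α = 5.
ϑ(G) ≈ 5.00000.
Check 5 ≤ 5 ≤ 5: collapsed.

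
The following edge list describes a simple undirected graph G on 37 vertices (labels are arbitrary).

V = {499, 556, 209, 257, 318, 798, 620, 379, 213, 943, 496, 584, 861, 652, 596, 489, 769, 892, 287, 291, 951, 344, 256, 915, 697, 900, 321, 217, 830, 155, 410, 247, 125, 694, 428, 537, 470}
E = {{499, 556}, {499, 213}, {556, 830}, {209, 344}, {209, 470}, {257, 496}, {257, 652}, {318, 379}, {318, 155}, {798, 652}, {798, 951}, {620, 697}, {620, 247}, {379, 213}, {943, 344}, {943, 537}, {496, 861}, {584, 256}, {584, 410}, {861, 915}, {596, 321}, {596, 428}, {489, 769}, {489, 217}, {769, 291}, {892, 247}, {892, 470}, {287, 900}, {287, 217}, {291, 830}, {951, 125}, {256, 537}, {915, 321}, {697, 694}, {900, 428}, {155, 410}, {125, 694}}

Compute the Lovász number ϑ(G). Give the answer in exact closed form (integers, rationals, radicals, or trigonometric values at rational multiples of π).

37*cos(pi/37)/(cos(pi/37) + 1)

N(291) = {769, 830}, |N(291)| = 2.
Vertex 915 has 2 neighbors: 861, 321.
Vertex 256 has 2 neighbors: 584, 537.
Vertex 489 has 2 neighbors: 769, 217.
G on 37 vertices is 2-regular; this is C_{37}, the 37-cycle.
spec(A) ≈ [2.0, 1.971, 1.886, 1.746, 1.556, 1.321, 1.049, 0.746, 0.421, 0.085, -0.254, -0.586, -0.9, -1.189, -1.444, -1.657, -1.822, -1.935, -1.993] (distinct, 3 d.p.).
λ_max=2, λ_min=-2*cos(pi/37); ϑ = −37·λ_min/(λ_max−λ_min) = 37*cos(pi/37)/(cos(pi/37) + 1).
ϑ(G) ≈ 18.4666166.
Sandwich: α(G)=18 ≤ ϑ(G)=37*cos(pi/37)/(cos(pi/37) + 1) ≤ χ(Ḡ)=19 (both strict).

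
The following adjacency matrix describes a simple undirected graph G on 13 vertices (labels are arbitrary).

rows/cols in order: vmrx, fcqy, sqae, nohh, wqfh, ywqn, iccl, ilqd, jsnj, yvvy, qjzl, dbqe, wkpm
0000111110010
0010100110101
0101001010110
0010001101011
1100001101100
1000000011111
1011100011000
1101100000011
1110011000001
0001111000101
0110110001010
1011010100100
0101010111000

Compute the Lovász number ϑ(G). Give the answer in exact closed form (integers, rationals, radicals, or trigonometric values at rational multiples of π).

deg(dbqe) = 6; N(dbqe) = {vmrx, sqae, nohh, ywqn, ilqd, qjzl}.
deg(ywqn) = 6; N(ywqn) = {vmrx, jsnj, yvvy, qjzl, dbqe, wkpm}.
N(nohh) = {sqae, iccl, ilqd, yvvy, dbqe, wkpm}, |N(nohh)| = 6.
deg(iccl) = 6; N(iccl) = {vmrx, sqae, nohh, wqfh, jsnj, yvvy}.
Regular of degree 6 on 13 vertices: Paley(13): SR with (k,λ,μ)=(6,2,3).
spec(A) ≈ [6.0, 1.303, -2.303] (distinct, 3 d.p.).
Lovász (edge-transitive): ϑ = −13·(-sqrt(13)/2 - 1/2)/((6)−(-sqrt(13)/2 - 1/2)) = sqrt(13).
Numerically 3.6055513.

sqrt(13)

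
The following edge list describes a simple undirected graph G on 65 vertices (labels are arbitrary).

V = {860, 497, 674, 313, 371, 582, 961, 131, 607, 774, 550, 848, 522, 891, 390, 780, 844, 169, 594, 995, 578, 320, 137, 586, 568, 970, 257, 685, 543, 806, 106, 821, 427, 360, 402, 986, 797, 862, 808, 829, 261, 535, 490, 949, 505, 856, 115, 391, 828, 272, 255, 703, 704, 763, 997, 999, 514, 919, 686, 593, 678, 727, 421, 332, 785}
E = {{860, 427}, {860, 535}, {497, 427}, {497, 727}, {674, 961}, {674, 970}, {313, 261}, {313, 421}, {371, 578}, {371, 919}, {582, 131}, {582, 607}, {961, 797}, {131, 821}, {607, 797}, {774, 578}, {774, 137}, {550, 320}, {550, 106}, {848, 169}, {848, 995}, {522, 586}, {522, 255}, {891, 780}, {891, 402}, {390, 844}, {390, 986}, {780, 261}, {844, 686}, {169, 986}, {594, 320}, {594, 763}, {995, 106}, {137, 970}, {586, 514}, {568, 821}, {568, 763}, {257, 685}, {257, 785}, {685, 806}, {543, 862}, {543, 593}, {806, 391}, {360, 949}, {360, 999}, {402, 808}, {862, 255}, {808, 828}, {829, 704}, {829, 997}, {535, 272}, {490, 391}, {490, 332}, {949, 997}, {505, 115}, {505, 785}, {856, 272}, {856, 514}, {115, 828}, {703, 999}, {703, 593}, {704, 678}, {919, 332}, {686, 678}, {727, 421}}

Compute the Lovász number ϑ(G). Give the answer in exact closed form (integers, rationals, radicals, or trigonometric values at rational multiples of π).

N(522) = {586, 255}, |N(522)| = 2.
Vertex 780 has 2 neighbors: 891, 261.
Vertex 391 has 2 neighbors: 806, 490.
Vertex 704 has 2 neighbors: 829, 678.
Regular of degree 2 on 65 vertices: the odd cycle C_{65}.
Distinct eigenvalues (to 6 d.p.): [2.0, 1.990663, 1.96274, 1.916492, 1.852349, 1.770912, 1.67294, 1.559349, 1.431198, 1.289684, 1.136129, 0.971967, 0.798729, 0.618034, 0.431568, 0.241073, 0.048327, -0.14487, -0.336714, -0.525415, -0.70921, -0.886383, -1.05528, -1.214325, -1.362032, -1.497021, -1.618034, -1.723939, -1.813749, -1.886624, -1.941884, -1.979013, -1.997664].
With N=65: ϑ(G) = 65·(-(-1)*2*cos(pi/65))/(2−(-2*cos(pi/65))) = 65*cos(pi/65)/(cos(pi/65) + 1).
≈ 32.4810126 (to 7 d.p.).
Check 32 ≤ 65*cos(pi/65)/(cos(pi/65) + 1) ≤ 33: both strict.

65*cos(pi/65)/(cos(pi/65) + 1)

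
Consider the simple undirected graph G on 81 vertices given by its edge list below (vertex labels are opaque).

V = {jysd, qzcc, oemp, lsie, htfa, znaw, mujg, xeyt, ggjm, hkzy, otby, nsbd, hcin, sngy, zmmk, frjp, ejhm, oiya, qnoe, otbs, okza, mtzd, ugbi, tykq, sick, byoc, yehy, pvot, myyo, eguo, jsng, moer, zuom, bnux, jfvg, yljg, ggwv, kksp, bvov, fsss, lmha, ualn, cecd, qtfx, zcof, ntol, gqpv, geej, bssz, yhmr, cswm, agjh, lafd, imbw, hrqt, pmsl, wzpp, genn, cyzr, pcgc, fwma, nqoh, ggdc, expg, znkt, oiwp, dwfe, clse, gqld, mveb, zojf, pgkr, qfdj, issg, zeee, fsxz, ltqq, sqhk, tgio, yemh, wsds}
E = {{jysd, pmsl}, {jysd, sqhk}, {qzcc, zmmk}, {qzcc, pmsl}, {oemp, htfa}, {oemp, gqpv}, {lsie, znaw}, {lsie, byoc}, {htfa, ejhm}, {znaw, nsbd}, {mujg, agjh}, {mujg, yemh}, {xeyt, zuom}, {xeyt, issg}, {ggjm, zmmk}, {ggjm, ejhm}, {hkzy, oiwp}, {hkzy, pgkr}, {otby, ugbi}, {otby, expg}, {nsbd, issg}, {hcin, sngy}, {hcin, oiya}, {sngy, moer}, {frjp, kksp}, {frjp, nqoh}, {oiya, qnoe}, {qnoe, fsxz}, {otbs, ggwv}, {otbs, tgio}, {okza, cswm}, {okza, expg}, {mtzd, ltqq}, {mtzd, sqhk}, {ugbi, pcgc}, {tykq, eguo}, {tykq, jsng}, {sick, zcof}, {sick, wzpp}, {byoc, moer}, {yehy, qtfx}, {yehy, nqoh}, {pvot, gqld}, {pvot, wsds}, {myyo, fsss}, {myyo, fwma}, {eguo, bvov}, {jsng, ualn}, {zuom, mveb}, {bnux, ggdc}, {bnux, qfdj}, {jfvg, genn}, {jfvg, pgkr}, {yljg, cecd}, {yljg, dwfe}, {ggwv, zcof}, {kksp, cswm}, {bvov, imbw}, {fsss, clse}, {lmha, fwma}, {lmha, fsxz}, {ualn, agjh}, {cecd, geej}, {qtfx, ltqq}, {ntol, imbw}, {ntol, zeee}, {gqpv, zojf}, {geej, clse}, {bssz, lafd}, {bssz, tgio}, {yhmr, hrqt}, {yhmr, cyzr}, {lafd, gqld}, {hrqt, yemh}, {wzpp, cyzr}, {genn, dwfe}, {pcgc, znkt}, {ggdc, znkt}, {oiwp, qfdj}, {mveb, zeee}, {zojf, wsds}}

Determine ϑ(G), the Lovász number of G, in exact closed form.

81*cos(pi/81)/(cos(pi/81) + 1)

Vertex agjh has 2 neighbors: mujg, ualn.
deg(zojf) = 2; N(zojf) = {gqpv, wsds}.
Vertex sqhk has 2 neighbors: jysd, mtzd.
deg(fsss) = 2; N(fsss) = {myyo, clse}.
81-vertex 2-regular graph: connected 2-regular on 81 ⇒ C_{81}.
spec(A) ≈ [2.0, 1.994, 1.976, 1.946, 1.904, 1.851, 1.787, 1.712, 1.627, 1.532, 1.428, 1.315, 1.194, 1.066, 0.932, 0.792, 0.647, 0.499, 0.347, 0.194, 0.039, -0.116, -0.271, -0.423, -0.574, -0.72, -0.863, -1.0, -1.131, -1.256, -1.372, -1.481, -1.581, -1.671, -1.751, -1.821, -1.879, -1.927, -1.963, -1.986, -1.998] (distinct, 3 d.p.).
Lovász (edge-transitive): ϑ = −81·(-2*cos(pi/81))/((2)−(-2*cos(pi/81))) = 81*cos(pi/81)/(cos(pi/81) + 1).
= 40.484765… (decimal).
Lovász sandwich 40 ≤ 81*cos(pi/81)/(cos(pi/81) + 1) ≤ 41: both strict.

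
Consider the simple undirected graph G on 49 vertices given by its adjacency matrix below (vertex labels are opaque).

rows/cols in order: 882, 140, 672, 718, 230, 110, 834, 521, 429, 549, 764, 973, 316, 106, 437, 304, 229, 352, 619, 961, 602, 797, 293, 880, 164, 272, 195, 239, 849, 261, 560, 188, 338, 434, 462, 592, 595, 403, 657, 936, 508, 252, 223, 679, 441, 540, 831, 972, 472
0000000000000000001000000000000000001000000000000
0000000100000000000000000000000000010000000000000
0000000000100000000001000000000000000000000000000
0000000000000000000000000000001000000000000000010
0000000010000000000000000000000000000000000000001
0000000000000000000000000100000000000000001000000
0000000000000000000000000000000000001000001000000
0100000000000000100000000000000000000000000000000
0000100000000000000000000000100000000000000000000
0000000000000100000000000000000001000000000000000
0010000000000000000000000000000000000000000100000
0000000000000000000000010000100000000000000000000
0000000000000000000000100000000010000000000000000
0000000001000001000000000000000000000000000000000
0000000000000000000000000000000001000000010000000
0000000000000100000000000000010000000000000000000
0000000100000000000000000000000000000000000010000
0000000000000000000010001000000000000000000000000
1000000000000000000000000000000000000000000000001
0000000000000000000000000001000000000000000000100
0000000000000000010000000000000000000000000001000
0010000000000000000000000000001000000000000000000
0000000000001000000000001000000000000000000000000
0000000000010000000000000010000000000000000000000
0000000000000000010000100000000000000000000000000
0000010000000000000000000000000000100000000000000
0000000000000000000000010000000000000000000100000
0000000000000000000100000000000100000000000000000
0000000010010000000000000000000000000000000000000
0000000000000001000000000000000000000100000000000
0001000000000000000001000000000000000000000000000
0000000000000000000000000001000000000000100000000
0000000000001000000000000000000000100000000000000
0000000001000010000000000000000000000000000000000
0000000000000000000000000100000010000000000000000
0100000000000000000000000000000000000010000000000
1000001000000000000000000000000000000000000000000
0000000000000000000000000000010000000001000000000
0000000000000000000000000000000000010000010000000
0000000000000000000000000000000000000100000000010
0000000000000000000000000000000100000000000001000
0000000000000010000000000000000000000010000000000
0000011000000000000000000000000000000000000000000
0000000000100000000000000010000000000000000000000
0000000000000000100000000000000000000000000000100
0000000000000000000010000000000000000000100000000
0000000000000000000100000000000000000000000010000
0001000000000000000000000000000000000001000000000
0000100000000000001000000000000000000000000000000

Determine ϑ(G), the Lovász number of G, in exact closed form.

49*cos(pi/49)/(cos(pi/49) + 1)

N(679) = {764, 195}, |N(679)| = 2.
N(188) = {239, 508}, |N(188)| = 2.
deg(472) = 2; N(472) = {230, 619}.
deg(936) = 2; N(936) = {403, 972}.
Regular of degree 2 on 49 vertices: this is C_{49}, the 49-cycle.
Distinct eigenvalues (to 6 d.p.): [2.0, 1.98358, 1.93459, 1.853834, 1.742637, 1.602827, 1.436699, 1.24698, 1.036785, 0.809567, 0.569055, 0.3192, 0.064103, -0.192046, -0.445042, -0.69073, -0.925077, -1.144233, -1.344602, -1.522892, -1.676176, -1.801938, -1.898111, -1.963118, -1.995891].
λ_max=2, λ_min=-2*cos(pi/49); ϑ = −49·λ_min/(λ_max−λ_min) = 49*cos(pi/49)/(cos(pi/49) + 1).
ϑ(G) ≈ 24.4748052.
Sandwich: α(G)=24 ≤ ϑ(G)=49*cos(pi/49)/(cos(pi/49) + 1) ≤ χ(Ḡ)=25 (both strict).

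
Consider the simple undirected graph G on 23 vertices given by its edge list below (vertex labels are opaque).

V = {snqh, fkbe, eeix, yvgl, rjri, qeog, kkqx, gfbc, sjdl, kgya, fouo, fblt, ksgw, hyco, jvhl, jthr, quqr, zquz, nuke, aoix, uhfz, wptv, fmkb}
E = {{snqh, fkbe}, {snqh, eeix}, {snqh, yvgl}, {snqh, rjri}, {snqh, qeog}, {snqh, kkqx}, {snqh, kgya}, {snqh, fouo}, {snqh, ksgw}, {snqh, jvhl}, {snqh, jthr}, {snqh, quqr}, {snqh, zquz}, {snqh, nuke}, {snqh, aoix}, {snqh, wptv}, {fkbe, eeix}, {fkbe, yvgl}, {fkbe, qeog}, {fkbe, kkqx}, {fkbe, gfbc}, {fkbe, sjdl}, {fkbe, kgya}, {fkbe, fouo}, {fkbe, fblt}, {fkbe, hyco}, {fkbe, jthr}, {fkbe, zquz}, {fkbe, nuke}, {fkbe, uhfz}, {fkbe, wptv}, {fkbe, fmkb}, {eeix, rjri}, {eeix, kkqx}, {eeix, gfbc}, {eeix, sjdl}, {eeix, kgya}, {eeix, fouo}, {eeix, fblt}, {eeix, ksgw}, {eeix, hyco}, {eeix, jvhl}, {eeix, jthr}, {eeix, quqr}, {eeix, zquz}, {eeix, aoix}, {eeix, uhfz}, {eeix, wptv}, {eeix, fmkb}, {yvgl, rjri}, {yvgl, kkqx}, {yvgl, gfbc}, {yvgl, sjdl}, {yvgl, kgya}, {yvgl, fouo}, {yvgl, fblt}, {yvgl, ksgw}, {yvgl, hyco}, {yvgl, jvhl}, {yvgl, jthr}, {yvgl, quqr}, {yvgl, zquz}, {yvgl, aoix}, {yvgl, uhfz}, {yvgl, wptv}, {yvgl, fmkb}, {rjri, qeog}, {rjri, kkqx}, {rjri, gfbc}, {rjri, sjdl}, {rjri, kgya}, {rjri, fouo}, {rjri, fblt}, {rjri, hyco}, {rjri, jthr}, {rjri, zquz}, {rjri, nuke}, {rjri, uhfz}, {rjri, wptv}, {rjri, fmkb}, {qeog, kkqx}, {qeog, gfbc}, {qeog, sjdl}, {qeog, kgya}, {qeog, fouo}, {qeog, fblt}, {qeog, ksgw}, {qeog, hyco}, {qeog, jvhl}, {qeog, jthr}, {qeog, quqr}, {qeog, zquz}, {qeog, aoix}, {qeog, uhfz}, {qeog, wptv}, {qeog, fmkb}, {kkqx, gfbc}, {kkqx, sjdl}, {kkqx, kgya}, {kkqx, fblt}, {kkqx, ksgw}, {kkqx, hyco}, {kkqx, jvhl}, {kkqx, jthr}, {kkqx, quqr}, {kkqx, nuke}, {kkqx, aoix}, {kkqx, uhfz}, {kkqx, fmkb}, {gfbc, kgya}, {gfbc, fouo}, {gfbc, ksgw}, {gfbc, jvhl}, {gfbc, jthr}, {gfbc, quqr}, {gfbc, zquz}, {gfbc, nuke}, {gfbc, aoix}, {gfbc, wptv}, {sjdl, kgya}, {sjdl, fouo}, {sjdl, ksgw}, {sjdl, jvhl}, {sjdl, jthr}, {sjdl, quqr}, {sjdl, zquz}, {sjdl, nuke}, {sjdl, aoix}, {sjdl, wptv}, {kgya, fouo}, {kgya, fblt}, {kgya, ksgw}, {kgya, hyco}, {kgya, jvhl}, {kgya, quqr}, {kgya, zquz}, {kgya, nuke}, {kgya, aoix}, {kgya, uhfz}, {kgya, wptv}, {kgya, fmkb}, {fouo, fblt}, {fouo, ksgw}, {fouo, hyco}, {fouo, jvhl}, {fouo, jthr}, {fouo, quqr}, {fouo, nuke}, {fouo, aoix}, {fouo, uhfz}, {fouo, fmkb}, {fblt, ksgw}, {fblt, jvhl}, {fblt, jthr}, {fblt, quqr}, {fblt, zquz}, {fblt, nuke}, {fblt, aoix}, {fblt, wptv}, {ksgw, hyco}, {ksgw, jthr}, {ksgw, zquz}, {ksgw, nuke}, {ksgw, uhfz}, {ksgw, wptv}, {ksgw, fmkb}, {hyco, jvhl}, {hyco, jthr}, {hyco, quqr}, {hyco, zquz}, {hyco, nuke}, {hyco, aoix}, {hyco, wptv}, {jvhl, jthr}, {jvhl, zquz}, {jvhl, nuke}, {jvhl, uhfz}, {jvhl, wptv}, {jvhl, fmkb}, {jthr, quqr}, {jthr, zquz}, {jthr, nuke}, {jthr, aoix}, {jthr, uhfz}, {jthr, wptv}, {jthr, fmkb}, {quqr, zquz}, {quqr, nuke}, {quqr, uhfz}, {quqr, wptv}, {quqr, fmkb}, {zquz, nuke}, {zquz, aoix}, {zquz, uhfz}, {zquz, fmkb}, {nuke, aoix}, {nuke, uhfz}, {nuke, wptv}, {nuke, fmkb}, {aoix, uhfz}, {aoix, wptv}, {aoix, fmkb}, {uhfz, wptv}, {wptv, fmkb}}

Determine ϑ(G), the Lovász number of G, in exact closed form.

N(nuke) = {snqh, fkbe, rjri, kkqx, gfbc, sjdl, kgya, fouo, fblt, ksgw, hyco, jvhl, jthr, quqr, zquz, aoix, uhfz, wptv, fmkb}, |N(nuke)| = 19.
deg(eeix) = 19; N(eeix) = {snqh, fkbe, rjri, kkqx, gfbc, sjdl, kgya, fouo, fblt, ksgw, hyco, jvhl, jthr, quqr, zquz, aoix, uhfz, wptv, fmkb}.
Vertex snqh has 16 neighbors: fkbe, eeix, yvgl, rjri, qeog, kkqx, kgya, fouo, ksgw, jvhl, jthr, quqr, zquz, nuke, aoix, wptv.
deg(zquz) = 19; N(zquz) = {snqh, fkbe, eeix, yvgl, rjri, qeog, gfbc, sjdl, kgya, fblt, ksgw, hyco, jvhl, jthr, quqr, nuke, aoix, uhfz, fmkb}.
K_{7,6,4,4,2} (perfect); ϑ(G) = α(G) = max{7,6,4,4,2} = 7.
ϑ(G) ≈ 7.0000000.
Sandwich: α(G)=7 ≤ ϑ(G)=7 ≤ χ(Ḡ)=7 (collapsed).

7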